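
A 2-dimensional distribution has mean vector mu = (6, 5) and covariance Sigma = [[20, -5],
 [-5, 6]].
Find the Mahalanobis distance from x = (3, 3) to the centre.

Step 1 — centre the observation: (x - mu) = (-3, -2).

Step 2 — invert Sigma. det(Sigma) = 20·6 - (-5)² = 95.
  Sigma^{-1} = (1/det) · [[d, -b], [-b, a]] = [[0.0632, 0.0526],
 [0.0526, 0.2105]].

Step 3 — form the quadratic (x - mu)^T · Sigma^{-1} · (x - mu):
  Sigma^{-1} · (x - mu) = (-0.2947, -0.5789).
  (x - mu)^T · [Sigma^{-1} · (x - mu)] = (-3)·(-0.2947) + (-2)·(-0.5789) = 2.0421.

Step 4 — take square root: d = √(2.0421) ≈ 1.429.

d(x, mu) = √(2.0421) ≈ 1.429


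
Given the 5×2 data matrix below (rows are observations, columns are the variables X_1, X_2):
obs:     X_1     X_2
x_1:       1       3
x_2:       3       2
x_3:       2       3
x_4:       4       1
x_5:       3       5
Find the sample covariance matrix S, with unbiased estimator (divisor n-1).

Step 1 — column means:
  mean(X_1) = (1 + 3 + 2 + 4 + 3) / 5 = 13/5 = 2.6
  mean(X_2) = (3 + 2 + 3 + 1 + 5) / 5 = 14/5 = 2.8

Step 2 — sample covariance S[i,j] = (1/(n-1)) · Σ_k (x_{k,i} - mean_i) · (x_{k,j} - mean_j), with n-1 = 4.
  S[X_1,X_1] = ((-1.6)·(-1.6) + (0.4)·(0.4) + (-0.6)·(-0.6) + (1.4)·(1.4) + (0.4)·(0.4)) / 4 = 5.2/4 = 1.3
  S[X_1,X_2] = ((-1.6)·(0.2) + (0.4)·(-0.8) + (-0.6)·(0.2) + (1.4)·(-1.8) + (0.4)·(2.2)) / 4 = -2.4/4 = -0.6
  S[X_2,X_2] = ((0.2)·(0.2) + (-0.8)·(-0.8) + (0.2)·(0.2) + (-1.8)·(-1.8) + (2.2)·(2.2)) / 4 = 8.8/4 = 2.2

S is symmetric (S[j,i] = S[i,j]). Assembling:

S = [[1.3, -0.6],
 [-0.6, 2.2]]


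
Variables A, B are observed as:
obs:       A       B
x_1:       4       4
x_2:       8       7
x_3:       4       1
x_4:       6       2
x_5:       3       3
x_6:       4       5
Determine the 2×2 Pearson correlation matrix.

Step 1 — column means:
  mean(A) = (4 + 8 + 4 + 6 + 3 + 4) / 6 = 29/6 = 4.8333
  mean(B) = (4 + 7 + 1 + 2 + 3 + 5) / 6 = 22/6 = 3.6667

Step 2 — sample variances and covariances s[i,j] = (1/(n-1)) · Σ_k (x_{k,i} - mean_i) · (x_{k,j} - mean_j), with n-1 = 5:
  s[A,A] = ((-0.8333)·(-0.8333) + (3.1667)·(3.1667) + (-0.8333)·(-0.8333) + (1.1667)·(1.1667) + (-1.8333)·(-1.8333) + (-0.8333)·(-0.8333)) / 5 = 16.8333/5 = 3.3667
  s[A,B] = ((-0.8333)·(0.3333) + (3.1667)·(3.3333) + (-0.8333)·(-2.6667) + (1.1667)·(-1.6667) + (-1.8333)·(-0.6667) + (-0.8333)·(1.3333)) / 5 = 10.6667/5 = 2.1333
  s[B,B] = ((0.3333)·(0.3333) + (3.3333)·(3.3333) + (-2.6667)·(-2.6667) + (-1.6667)·(-1.6667) + (-0.6667)·(-0.6667) + (1.3333)·(1.3333)) / 5 = 23.3333/5 = 4.6667
  Sample standard deviations s_i = √(s[i,i]):
  s(A) = √(3.3667) = 1.8348
  s(B) = √(4.6667) = 2.1602

Step 3 — r_{ij} = s_{ij} / (s_i · s_j):
  r[A,A] = 1 (diagonal).
  r[A,B] = 2.1333 / (1.8348 · 2.1602) = 2.1333 / 3.9637 = 0.5382
  r[B,B] = 1 (diagonal).

R is symmetric with unit diagonal. Assembling:

R = [[1, 0.5382],
 [0.5382, 1]]


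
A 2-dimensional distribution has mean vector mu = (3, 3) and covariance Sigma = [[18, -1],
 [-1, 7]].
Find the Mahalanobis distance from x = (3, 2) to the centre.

Step 1 — centre the observation: (x - mu) = (0, -1).

Step 2 — invert Sigma. det(Sigma) = 18·7 - (-1)² = 125.
  Sigma^{-1} = (1/det) · [[d, -b], [-b, a]] = [[0.056, 0.008],
 [0.008, 0.144]].

Step 3 — form the quadratic (x - mu)^T · Sigma^{-1} · (x - mu):
  Sigma^{-1} · (x - mu) = (-0.008, -0.144).
  (x - mu)^T · [Sigma^{-1} · (x - mu)] = (0)·(-0.008) + (-1)·(-0.144) = 0.144.

Step 4 — take square root: d = √(0.144) ≈ 0.3795.

d(x, mu) = √(0.144) ≈ 0.3795


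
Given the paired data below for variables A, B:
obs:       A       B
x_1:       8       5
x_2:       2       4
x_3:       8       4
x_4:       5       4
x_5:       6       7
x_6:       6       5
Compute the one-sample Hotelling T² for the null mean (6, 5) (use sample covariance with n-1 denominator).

Step 1 — sample mean vector:
  mean(A) = (8 + 2 + 8 + 5 + 6 + 6) / 6 = 35/6 = 5.8333
  mean(B) = (5 + 4 + 4 + 4 + 7 + 5) / 6 = 29/6 = 4.8333
  x̄ = (5.8333, 4.8333),  deviation x̄ - mu_0 = (5.8333, 4.8333) - (6, 5) = (-0.1667, -0.1667).

Step 2 — sample covariance matrix, S[i,j] = (1/(n-1)) · Σ_k (x_{k,i} - mean_i) · (x_{k,j} - mean_j), divisor n-1 = 5:
  S[A,A] = ((2.1667)·(2.1667) + (-3.8333)·(-3.8333) + (2.1667)·(2.1667) + (-0.8333)·(-0.8333) + (0.1667)·(0.1667) + (0.1667)·(0.1667)) / 5 = 24.8333/5 = 4.9667
  S[A,B] = ((2.1667)·(0.1667) + (-3.8333)·(-0.8333) + (2.1667)·(-0.8333) + (-0.8333)·(-0.8333) + (0.1667)·(2.1667) + (0.1667)·(0.1667)) / 5 = 2.8333/5 = 0.5667
  S[B,B] = ((0.1667)·(0.1667) + (-0.8333)·(-0.8333) + (-0.8333)·(-0.8333) + (-0.8333)·(-0.8333) + (2.1667)·(2.1667) + (0.1667)·(0.1667)) / 5 = 6.8333/5 = 1.3667
  S = [[4.9667, 0.5667],
 [0.5667, 1.3667]].

Step 3 — invert S. det(S) = 4.9667·1.3667 - (0.5667)² = 6.4667.
  S^{-1} = (1/det) · [[d, -b], [-b, a]] = [[0.2113, -0.0876],
 [-0.0876, 0.768]].

Step 4 — quadratic form (x̄ - mu_0)^T · S^{-1} · (x̄ - mu_0):
  S^{-1} · (x̄ - mu_0) = (-0.0206, -0.1134),
  (x̄ - mu_0)^T · [...] = (-0.1667)·(-0.0206) + (-0.1667)·(-0.1134) = 0.0223.

Step 5 — scale by n: T² = 6 · 0.0223 = 0.134.

T² ≈ 0.134


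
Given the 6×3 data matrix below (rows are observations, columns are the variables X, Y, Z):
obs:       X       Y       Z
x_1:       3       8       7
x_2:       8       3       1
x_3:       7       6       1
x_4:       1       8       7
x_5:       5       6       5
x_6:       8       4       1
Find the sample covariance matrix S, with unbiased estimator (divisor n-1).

Step 1 — column means:
  mean(X) = (3 + 8 + 7 + 1 + 5 + 8) / 6 = 32/6 = 5.3333
  mean(Y) = (8 + 3 + 6 + 8 + 6 + 4) / 6 = 35/6 = 5.8333
  mean(Z) = (7 + 1 + 1 + 7 + 5 + 1) / 6 = 22/6 = 3.6667

Step 2 — sample covariance S[i,j] = (1/(n-1)) · Σ_k (x_{k,i} - mean_i) · (x_{k,j} - mean_j), with n-1 = 5.
  S[X,X] = ((-2.3333)·(-2.3333) + (2.6667)·(2.6667) + (1.6667)·(1.6667) + (-4.3333)·(-4.3333) + (-0.3333)·(-0.3333) + (2.6667)·(2.6667)) / 5 = 41.3333/5 = 8.2667
  S[X,Y] = ((-2.3333)·(2.1667) + (2.6667)·(-2.8333) + (1.6667)·(0.1667) + (-4.3333)·(2.1667) + (-0.3333)·(0.1667) + (2.6667)·(-1.8333)) / 5 = -26.6667/5 = -5.3333
  S[X,Z] = ((-2.3333)·(3.3333) + (2.6667)·(-2.6667) + (1.6667)·(-2.6667) + (-4.3333)·(3.3333) + (-0.3333)·(1.3333) + (2.6667)·(-2.6667)) / 5 = -41.3333/5 = -8.2667
  S[Y,Y] = ((2.1667)·(2.1667) + (-2.8333)·(-2.8333) + (0.1667)·(0.1667) + (2.1667)·(2.1667) + (0.1667)·(0.1667) + (-1.8333)·(-1.8333)) / 5 = 20.8333/5 = 4.1667
  S[Y,Z] = ((2.1667)·(3.3333) + (-2.8333)·(-2.6667) + (0.1667)·(-2.6667) + (2.1667)·(3.3333) + (0.1667)·(1.3333) + (-1.8333)·(-2.6667)) / 5 = 26.6667/5 = 5.3333
  S[Z,Z] = ((3.3333)·(3.3333) + (-2.6667)·(-2.6667) + (-2.6667)·(-2.6667) + (3.3333)·(3.3333) + (1.3333)·(1.3333) + (-2.6667)·(-2.6667)) / 5 = 45.3333/5 = 9.0667

S is symmetric (S[j,i] = S[i,j]). Assembling:

S = [[8.2667, -5.3333, -8.2667],
 [-5.3333, 4.1667, 5.3333],
 [-8.2667, 5.3333, 9.0667]]


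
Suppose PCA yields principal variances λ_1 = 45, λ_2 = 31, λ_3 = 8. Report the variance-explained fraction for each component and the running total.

Step 1 — total variance = trace(Sigma) = Σ λ_i = 45 + 31 + 8 = 84.

Step 2 — fraction explained by component i = λ_i / Σ λ:
  PC1: 45/84 = 0.5357
  PC2: 31/84 = 0.369
  PC3: 8/84 = 0.0952

Step 3 — cumulative fraction after k components = (λ_1 + ... + λ_k) / Σ λ:
  k = 1: 45/84 = 0.5357
  k = 2: (45 + 31)/84 = 76/84 = 0.9048
  k = 3: (45 + 31 + 8)/84 = 84/84 = 1

Summary (fraction, with percent):

explained: PC1 0.5357 (53.57%), PC2 0.369 (36.9%), PC3 0.0952 (9.52%);  cumulative: 0.5357, 0.9048, 1


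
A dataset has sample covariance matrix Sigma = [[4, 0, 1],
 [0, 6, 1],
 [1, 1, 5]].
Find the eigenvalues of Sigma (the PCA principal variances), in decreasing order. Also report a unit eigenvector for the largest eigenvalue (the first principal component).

Step 1 — characteristic polynomial p(λ) = det(λI - Sigma) = λ³ - tr·λ² + c_1·λ - det, where tr = trace, c_1 = sum of the principal 2×2 minors, det = det(Sigma):
  tr = 4 + 6 + 5 = 15,
  c_1 = (4·6 - (0)²) + (4·5 - (1)²) + (6·5 - (1)²) = 24 + 19 + 29 = 72,
  det = 4·(6·5 - (1)²) - (0)·((0)·5 - (1)·(1)) + (1)·((0)·(1) - 6·(1)) = 4·(29) - (0)·(-1) + (1)·(-6) = 110.
  So p(λ) = λ³ - 15λ² + 72λ - 110.
Step 2 — look for an integer root (rational root theorem: any rational root is an integer divisor of 110). Testing λ = 5:
  p(5) = 125 - 375 + 360 - 110 = 0  ✓
  Dividing out (λ - 5): p(λ) = (λ - 5)(λ² - 10λ + 22).
Step 3 — remaining eigenvalues from the quadratic λ² - 10λ + 22 = 0:
  Δ = 10² - 4·22 = 100 - 88 = 12,  λ = (10 ± √12)/2 = (10 ± 3.4641)/2 ≈ 6.7321 or 3.2679.
  Sorted: λ_1 = 6.7321,  λ_2 = 5,  λ_3 = 3.2679  (check: sum = 15 = tr ✓).

Step 4 — unit eigenvector for λ_1 ≈ 6.7321: v spans the null space of (Sigma - λ_1 I), whose rows are
  r_1 = (-2.7321, 0, 1),  r_2 = (0, -0.7321, 1),  r_3 = (1, 1, -1.7321).
  v is orthogonal to every row, so take v ∝ r_1 × r_2 = ((0)·(1) - (1)·(-0.7321), (1)·(0) - (-2.7321)·(1), (-2.7321)·(-0.7321) - (0)·(0)) ≈ (0.7321, 2.7321, 2).
  Let u = (0.7321, 2.7321, 2).
  ||u|| = √((0.7321)² + (2.7321)² + (2)²) = √(12) ≈ 3.4641,  v_1 = u/||u|| ≈ (0.2113, 0.7887, 0.5774) (||v_1|| = 1).

λ_1 = 6.7321,  λ_2 = 5,  λ_3 = 3.2679;  v_1 ≈ (0.2113, 0.7887, 0.5774)


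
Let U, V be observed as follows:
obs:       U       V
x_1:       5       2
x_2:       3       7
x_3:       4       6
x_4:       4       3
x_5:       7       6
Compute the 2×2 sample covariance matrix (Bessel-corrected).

Step 1 — column means:
  mean(U) = (5 + 3 + 4 + 4 + 7) / 5 = 23/5 = 4.6
  mean(V) = (2 + 7 + 6 + 3 + 6) / 5 = 24/5 = 4.8

Step 2 — sample covariance S[i,j] = (1/(n-1)) · Σ_k (x_{k,i} - mean_i) · (x_{k,j} - mean_j), with n-1 = 4.
  S[U,U] = ((0.4)·(0.4) + (-1.6)·(-1.6) + (-0.6)·(-0.6) + (-0.6)·(-0.6) + (2.4)·(2.4)) / 4 = 9.2/4 = 2.3
  S[U,V] = ((0.4)·(-2.8) + (-1.6)·(2.2) + (-0.6)·(1.2) + (-0.6)·(-1.8) + (2.4)·(1.2)) / 4 = -1.4/4 = -0.35
  S[V,V] = ((-2.8)·(-2.8) + (2.2)·(2.2) + (1.2)·(1.2) + (-1.8)·(-1.8) + (1.2)·(1.2)) / 4 = 18.8/4 = 4.7

S is symmetric (S[j,i] = S[i,j]). Assembling:

S = [[2.3, -0.35],
 [-0.35, 4.7]]


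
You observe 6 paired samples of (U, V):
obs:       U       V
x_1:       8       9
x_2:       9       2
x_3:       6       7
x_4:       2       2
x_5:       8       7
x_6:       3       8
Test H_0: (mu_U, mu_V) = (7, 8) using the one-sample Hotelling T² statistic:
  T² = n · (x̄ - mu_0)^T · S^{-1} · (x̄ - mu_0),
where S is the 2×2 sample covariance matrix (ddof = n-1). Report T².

Step 1 — sample mean vector:
  mean(U) = (8 + 9 + 6 + 2 + 8 + 3) / 6 = 36/6 = 6
  mean(V) = (9 + 2 + 7 + 2 + 7 + 8) / 6 = 35/6 = 5.8333
  x̄ = (6, 5.8333),  deviation x̄ - mu_0 = (6, 5.8333) - (7, 8) = (-1, -2.1667).

Step 2 — sample covariance matrix, S[i,j] = (1/(n-1)) · Σ_k (x_{k,i} - mean_i) · (x_{k,j} - mean_j), divisor n-1 = 5:
  S[U,U] = ((2)·(2) + (3)·(3) + (0)·(0) + (-4)·(-4) + (2)·(2) + (-3)·(-3)) / 5 = 42/5 = 8.4
  S[U,V] = ((2)·(3.1667) + (3)·(-3.8333) + (0)·(1.1667) + (-4)·(-3.8333) + (2)·(1.1667) + (-3)·(2.1667)) / 5 = 6/5 = 1.2
  S[V,V] = ((3.1667)·(3.1667) + (-3.8333)·(-3.8333) + (1.1667)·(1.1667) + (-3.8333)·(-3.8333) + (1.1667)·(1.1667) + (2.1667)·(2.1667)) / 5 = 46.8333/5 = 9.3667
  S = [[8.4, 1.2],
 [1.2, 9.3667]].

Step 3 — invert S. det(S) = 8.4·9.3667 - (1.2)² = 77.24.
  S^{-1} = (1/det) · [[d, -b], [-b, a]] = [[0.1213, -0.0155],
 [-0.0155, 0.1088]].

Step 4 — quadratic form (x̄ - mu_0)^T · S^{-1} · (x̄ - mu_0):
  S^{-1} · (x̄ - mu_0) = (-0.0876, -0.2201),
  (x̄ - mu_0)^T · [...] = (-1)·(-0.0876) + (-2.1667)·(-0.2201) = 0.5645.

Step 5 — scale by n: T² = 6 · 0.5645 = 3.3868.

T² ≈ 3.3868


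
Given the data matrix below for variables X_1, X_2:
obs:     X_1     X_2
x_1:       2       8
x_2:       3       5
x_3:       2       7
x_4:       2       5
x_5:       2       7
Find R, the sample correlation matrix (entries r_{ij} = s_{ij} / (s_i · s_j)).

Step 1 — column means:
  mean(X_1) = (2 + 3 + 2 + 2 + 2) / 5 = 11/5 = 2.2
  mean(X_2) = (8 + 5 + 7 + 5 + 7) / 5 = 32/5 = 6.4

Step 2 — sample variances and covariances s[i,j] = (1/(n-1)) · Σ_k (x_{k,i} - mean_i) · (x_{k,j} - mean_j), with n-1 = 4:
  s[X_1,X_1] = ((-0.2)·(-0.2) + (0.8)·(0.8) + (-0.2)·(-0.2) + (-0.2)·(-0.2) + (-0.2)·(-0.2)) / 4 = 0.8/4 = 0.2
  s[X_1,X_2] = ((-0.2)·(1.6) + (0.8)·(-1.4) + (-0.2)·(0.6) + (-0.2)·(-1.4) + (-0.2)·(0.6)) / 4 = -1.4/4 = -0.35
  s[X_2,X_2] = ((1.6)·(1.6) + (-1.4)·(-1.4) + (0.6)·(0.6) + (-1.4)·(-1.4) + (0.6)·(0.6)) / 4 = 7.2/4 = 1.8
  Sample standard deviations s_i = √(s[i,i]):
  s(X_1) = √(0.2) = 0.4472
  s(X_2) = √(1.8) = 1.3416

Step 3 — r_{ij} = s_{ij} / (s_i · s_j):
  r[X_1,X_1] = 1 (diagonal).
  r[X_1,X_2] = -0.35 / (0.4472 · 1.3416) = -0.35 / 0.6 = -0.5833
  r[X_2,X_2] = 1 (diagonal).

R is symmetric with unit diagonal. Assembling:

R = [[1, -0.5833],
 [-0.5833, 1]]


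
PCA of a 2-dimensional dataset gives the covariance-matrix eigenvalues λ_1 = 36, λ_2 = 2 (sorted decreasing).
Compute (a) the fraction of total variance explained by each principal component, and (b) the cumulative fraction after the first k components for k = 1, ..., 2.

Step 1 — total variance = trace(Sigma) = Σ λ_i = 36 + 2 = 38.

Step 2 — fraction explained by component i = λ_i / Σ λ:
  PC1: 36/38 = 0.9474
  PC2: 2/38 = 0.0526

Step 3 — cumulative fraction after k components = (λ_1 + ... + λ_k) / Σ λ:
  k = 1: 36/38 = 0.9474
  k = 2: (36 + 2)/38 = 38/38 = 1

Summary (fraction, with percent):

explained: PC1 0.9474 (94.74%), PC2 0.0526 (5.26%);  cumulative: 0.9474, 1


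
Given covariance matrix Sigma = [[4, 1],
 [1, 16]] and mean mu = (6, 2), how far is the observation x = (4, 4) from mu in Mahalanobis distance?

Step 1 — centre the observation: (x - mu) = (-2, 2).

Step 2 — invert Sigma. det(Sigma) = 4·16 - (1)² = 63.
  Sigma^{-1} = (1/det) · [[d, -b], [-b, a]] = [[0.254, -0.0159],
 [-0.0159, 0.0635]].

Step 3 — form the quadratic (x - mu)^T · Sigma^{-1} · (x - mu):
  Sigma^{-1} · (x - mu) = (-0.5397, 0.1587).
  (x - mu)^T · [Sigma^{-1} · (x - mu)] = (-2)·(-0.5397) + (2)·(0.1587) = 1.3968.

Step 4 — take square root: d = √(1.3968) ≈ 1.1819.

d(x, mu) = √(1.3968) ≈ 1.1819


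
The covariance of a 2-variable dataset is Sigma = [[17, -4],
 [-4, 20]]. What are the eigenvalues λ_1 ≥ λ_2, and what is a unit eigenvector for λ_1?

Step 1 — characteristic polynomial of 2×2 Sigma:
  det(Sigma - λI) = λ² - trace · λ + det = 0.
  trace = 17 + 20 = 37, det = 17·20 - (-4)² = 324.
Step 2 — discriminant:
  Δ = trace² - 4·det = 1369 - 1296 = 73.
Step 3 — eigenvalues:
  λ = (trace ± √Δ)/2 = (37 ± 8.544)/2,
  λ_1 = 22.772,  λ_2 = 14.228.

Step 4 — unit eigenvector for λ_1: solve (Sigma - λ_1 I)v = 0. First row:
  (17 - 22.772)·v_x + (-4)·v_y = 0, i.e. (-5.772)·v_x + (-4)·v_y = 0,
  so v ∝ (b, λ_1 - a) = (-4, 5.772); multiply by -1 so the first entry is positive: u = (4, -5.772).
  ||u|| = √((4)² + (-5.772)²) = √(49.316) ≈ 7.0225,
  v_1 = u/||u|| ≈ (0.5696, -0.8219) (||v_1|| = 1).

λ_1 = 22.772,  λ_2 = 14.228;  v_1 ≈ (0.5696, -0.8219)


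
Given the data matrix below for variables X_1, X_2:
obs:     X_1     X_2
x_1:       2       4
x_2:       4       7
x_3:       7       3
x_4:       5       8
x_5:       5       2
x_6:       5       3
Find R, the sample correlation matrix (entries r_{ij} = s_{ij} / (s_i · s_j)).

Step 1 — column means:
  mean(X_1) = (2 + 4 + 7 + 5 + 5 + 5) / 6 = 28/6 = 4.6667
  mean(X_2) = (4 + 7 + 3 + 8 + 2 + 3) / 6 = 27/6 = 4.5

Step 2 — sample variances and covariances s[i,j] = (1/(n-1)) · Σ_k (x_{k,i} - mean_i) · (x_{k,j} - mean_j), with n-1 = 5:
  s[X_1,X_1] = ((-2.6667)·(-2.6667) + (-0.6667)·(-0.6667) + (2.3333)·(2.3333) + (0.3333)·(0.3333) + (0.3333)·(0.3333) + (0.3333)·(0.3333)) / 5 = 13.3333/5 = 2.6667
  s[X_1,X_2] = ((-2.6667)·(-0.5) + (-0.6667)·(2.5) + (2.3333)·(-1.5) + (0.3333)·(3.5) + (0.3333)·(-2.5) + (0.3333)·(-1.5)) / 5 = -4/5 = -0.8
  s[X_2,X_2] = ((-0.5)·(-0.5) + (2.5)·(2.5) + (-1.5)·(-1.5) + (3.5)·(3.5) + (-2.5)·(-2.5) + (-1.5)·(-1.5)) / 5 = 29.5/5 = 5.9
  Sample standard deviations s_i = √(s[i,i]):
  s(X_1) = √(2.6667) = 1.633
  s(X_2) = √(5.9) = 2.429

Step 3 — r_{ij} = s_{ij} / (s_i · s_j):
  r[X_1,X_1] = 1 (diagonal).
  r[X_1,X_2] = -0.8 / (1.633 · 2.429) = -0.8 / 3.9665 = -0.2017
  r[X_2,X_2] = 1 (diagonal).

R is symmetric with unit diagonal. Assembling:

R = [[1, -0.2017],
 [-0.2017, 1]]


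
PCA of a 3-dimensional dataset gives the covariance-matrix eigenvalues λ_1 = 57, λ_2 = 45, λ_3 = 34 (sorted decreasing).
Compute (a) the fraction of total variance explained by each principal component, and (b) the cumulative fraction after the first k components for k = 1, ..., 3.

Step 1 — total variance = trace(Sigma) = Σ λ_i = 57 + 45 + 34 = 136.

Step 2 — fraction explained by component i = λ_i / Σ λ:
  PC1: 57/136 = 0.4191
  PC2: 45/136 = 0.3309
  PC3: 34/136 = 0.25

Step 3 — cumulative fraction after k components = (λ_1 + ... + λ_k) / Σ λ:
  k = 1: 57/136 = 0.4191
  k = 2: (57 + 45)/136 = 102/136 = 0.75
  k = 3: (57 + 45 + 34)/136 = 136/136 = 1

Summary (fraction, with percent):

explained: PC1 0.4191 (41.91%), PC2 0.3309 (33.09%), PC3 0.25 (25%);  cumulative: 0.4191, 0.75, 1


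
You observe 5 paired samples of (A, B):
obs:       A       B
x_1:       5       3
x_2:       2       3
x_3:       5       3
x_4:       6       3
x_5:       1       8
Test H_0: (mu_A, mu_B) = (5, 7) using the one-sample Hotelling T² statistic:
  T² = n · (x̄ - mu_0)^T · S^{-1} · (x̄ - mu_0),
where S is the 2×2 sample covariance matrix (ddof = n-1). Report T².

Step 1 — sample mean vector:
  mean(A) = (5 + 2 + 5 + 6 + 1) / 5 = 19/5 = 3.8
  mean(B) = (3 + 3 + 3 + 3 + 8) / 5 = 20/5 = 4
  x̄ = (3.8, 4),  deviation x̄ - mu_0 = (3.8, 4) - (5, 7) = (-1.2, -3).

Step 2 — sample covariance matrix, S[i,j] = (1/(n-1)) · Σ_k (x_{k,i} - mean_i) · (x_{k,j} - mean_j), divisor n-1 = 4:
  S[A,A] = ((1.2)·(1.2) + (-1.8)·(-1.8) + (1.2)·(1.2) + (2.2)·(2.2) + (-2.8)·(-2.8)) / 4 = 18.8/4 = 4.7
  S[A,B] = ((1.2)·(-1) + (-1.8)·(-1) + (1.2)·(-1) + (2.2)·(-1) + (-2.8)·(4)) / 4 = -14/4 = -3.5
  S[B,B] = ((-1)·(-1) + (-1)·(-1) + (-1)·(-1) + (-1)·(-1) + (4)·(4)) / 4 = 20/4 = 5
  S = [[4.7, -3.5],
 [-3.5, 5]].

Step 3 — invert S. det(S) = 4.7·5 - (-3.5)² = 11.25.
  S^{-1} = (1/det) · [[d, -b], [-b, a]] = [[0.4444, 0.3111],
 [0.3111, 0.4178]].

Step 4 — quadratic form (x̄ - mu_0)^T · S^{-1} · (x̄ - mu_0):
  S^{-1} · (x̄ - mu_0) = (-1.4667, -1.6267),
  (x̄ - mu_0)^T · [...] = (-1.2)·(-1.4667) + (-3)·(-1.6267) = 6.64.

Step 5 — scale by n: T² = 5 · 6.64 = 33.2.

T² ≈ 33.2


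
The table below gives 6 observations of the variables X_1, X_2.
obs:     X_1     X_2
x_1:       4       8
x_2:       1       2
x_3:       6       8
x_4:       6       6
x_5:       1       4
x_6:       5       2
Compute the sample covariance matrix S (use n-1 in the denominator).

Step 1 — column means:
  mean(X_1) = (4 + 1 + 6 + 6 + 1 + 5) / 6 = 23/6 = 3.8333
  mean(X_2) = (8 + 2 + 8 + 6 + 4 + 2) / 6 = 30/6 = 5

Step 2 — sample covariance S[i,j] = (1/(n-1)) · Σ_k (x_{k,i} - mean_i) · (x_{k,j} - mean_j), with n-1 = 5.
  S[X_1,X_1] = ((0.1667)·(0.1667) + (-2.8333)·(-2.8333) + (2.1667)·(2.1667) + (2.1667)·(2.1667) + (-2.8333)·(-2.8333) + (1.1667)·(1.1667)) / 5 = 26.8333/5 = 5.3667
  S[X_1,X_2] = ((0.1667)·(3) + (-2.8333)·(-3) + (2.1667)·(3) + (2.1667)·(1) + (-2.8333)·(-1) + (1.1667)·(-3)) / 5 = 17/5 = 3.4
  S[X_2,X_2] = ((3)·(3) + (-3)·(-3) + (3)·(3) + (1)·(1) + (-1)·(-1) + (-3)·(-3)) / 5 = 38/5 = 7.6

S is symmetric (S[j,i] = S[i,j]). Assembling:

S = [[5.3667, 3.4],
 [3.4, 7.6]]


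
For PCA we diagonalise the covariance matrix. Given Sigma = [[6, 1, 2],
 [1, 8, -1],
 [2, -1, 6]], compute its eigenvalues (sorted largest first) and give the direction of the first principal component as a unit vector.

Step 1 — characteristic polynomial p(λ) = det(λI - Sigma) = λ³ - tr·λ² + c_1·λ - det, where tr = trace, c_1 = sum of the principal 2×2 minors, det = det(Sigma):
  tr = 6 + 8 + 6 = 20,
  c_1 = (6·8 - (1)²) + (6·6 - (2)²) + (8·6 - (-1)²) = 47 + 32 + 47 = 126,
  det = 6·(8·6 - (-1)²) - (1)·((1)·6 - (-1)·(2)) + (2)·((1)·(-1) - 8·(2)) = 6·(47) - (1)·(8) + (2)·(-17) = 240.
  So p(λ) = λ³ - 20λ² + 126λ - 240.
Step 2 — look for an integer root (rational root theorem: any rational root is an integer divisor of 240). Testing λ = 8:
  p(8) = 512 - 1280 + 1008 - 240 = 0  ✓
  Dividing out (λ - 8): p(λ) = (λ - 8)(λ² - 12λ + 30).
Step 3 — remaining eigenvalues from the quadratic λ² - 12λ + 30 = 0:
  Δ = 12² - 4·30 = 144 - 120 = 24,  λ = (12 ± √24)/2 = (12 ± 4.899)/2 ≈ 8.4495 or 3.5505.
  Sorted: λ_1 = 8.4495,  λ_2 = 8,  λ_3 = 3.5505  (check: sum = 20 = tr ✓).

Step 4 — unit eigenvector for λ_1 ≈ 8.4495: v spans the null space of (Sigma - λ_1 I), whose rows are
  r_1 = (-2.4495, 1, 2),  r_2 = (1, -0.4495, -1),  r_3 = (2, -1, -2.4495).
  v is orthogonal to every row, so take v ∝ r_1 × r_2 = ((1)·(-1) - (2)·(-0.4495), (2)·(1) - (-2.4495)·(-1), (-2.4495)·(-0.4495) - (1)·(1)) ≈ (-0.101, -0.4495, 0.101).
  Rescale (multiply by -1 so the first nonzero entry is positive): u = (0.101, 0.4495, -0.101).
  ||u|| = √((0.101)² + (0.4495)² + (-0.101)²) = √(0.2225) ≈ 0.4716,  v_1 = u/||u|| ≈ (0.2142, 0.953, -0.2142) (||v_1|| = 1).

λ_1 = 8.4495,  λ_2 = 8,  λ_3 = 3.5505;  v_1 ≈ (0.2142, 0.953, -0.2142)


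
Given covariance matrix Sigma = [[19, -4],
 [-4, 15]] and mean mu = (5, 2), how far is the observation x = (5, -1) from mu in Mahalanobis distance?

Step 1 — centre the observation: (x - mu) = (0, -3).

Step 2 — invert Sigma. det(Sigma) = 19·15 - (-4)² = 269.
  Sigma^{-1} = (1/det) · [[d, -b], [-b, a]] = [[0.0558, 0.0149],
 [0.0149, 0.0706]].

Step 3 — form the quadratic (x - mu)^T · Sigma^{-1} · (x - mu):
  Sigma^{-1} · (x - mu) = (-0.0446, -0.2119).
  (x - mu)^T · [Sigma^{-1} · (x - mu)] = (0)·(-0.0446) + (-3)·(-0.2119) = 0.6357.

Step 4 — take square root: d = √(0.6357) ≈ 0.7973.

d(x, mu) = √(0.6357) ≈ 0.7973


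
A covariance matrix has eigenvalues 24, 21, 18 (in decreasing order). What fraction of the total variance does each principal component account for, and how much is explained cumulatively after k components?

Step 1 — total variance = trace(Sigma) = Σ λ_i = 24 + 21 + 18 = 63.

Step 2 — fraction explained by component i = λ_i / Σ λ:
  PC1: 24/63 = 0.381
  PC2: 21/63 = 0.3333
  PC3: 18/63 = 0.2857

Step 3 — cumulative fraction after k components = (λ_1 + ... + λ_k) / Σ λ:
  k = 1: 24/63 = 0.381
  k = 2: (24 + 21)/63 = 45/63 = 0.7143
  k = 3: (24 + 21 + 18)/63 = 63/63 = 1

Summary (fraction, with percent):

explained: PC1 0.381 (38.1%), PC2 0.3333 (33.33%), PC3 0.2857 (28.57%);  cumulative: 0.381, 0.7143, 1


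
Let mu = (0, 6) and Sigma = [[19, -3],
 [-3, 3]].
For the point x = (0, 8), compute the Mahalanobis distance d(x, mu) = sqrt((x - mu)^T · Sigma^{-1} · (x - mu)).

Step 1 — centre the observation: (x - mu) = (0, 2).

Step 2 — invert Sigma. det(Sigma) = 19·3 - (-3)² = 48.
  Sigma^{-1} = (1/det) · [[d, -b], [-b, a]] = [[0.0625, 0.0625],
 [0.0625, 0.3958]].

Step 3 — form the quadratic (x - mu)^T · Sigma^{-1} · (x - mu):
  Sigma^{-1} · (x - mu) = (0.125, 0.7917).
  (x - mu)^T · [Sigma^{-1} · (x - mu)] = (0)·(0.125) + (2)·(0.7917) = 1.5833.

Step 4 — take square root: d = √(1.5833) ≈ 1.2583.

d(x, mu) = √(1.5833) ≈ 1.2583


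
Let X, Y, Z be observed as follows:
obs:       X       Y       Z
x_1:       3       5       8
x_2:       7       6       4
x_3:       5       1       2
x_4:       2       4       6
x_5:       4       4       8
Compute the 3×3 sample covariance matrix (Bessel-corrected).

Step 1 — column means:
  mean(X) = (3 + 7 + 5 + 2 + 4) / 5 = 21/5 = 4.2
  mean(Y) = (5 + 6 + 1 + 4 + 4) / 5 = 20/5 = 4
  mean(Z) = (8 + 4 + 2 + 6 + 8) / 5 = 28/5 = 5.6

Step 2 — sample covariance S[i,j] = (1/(n-1)) · Σ_k (x_{k,i} - mean_i) · (x_{k,j} - mean_j), with n-1 = 4.
  S[X,X] = ((-1.2)·(-1.2) + (2.8)·(2.8) + (0.8)·(0.8) + (-2.2)·(-2.2) + (-0.2)·(-0.2)) / 4 = 14.8/4 = 3.7
  S[X,Y] = ((-1.2)·(1) + (2.8)·(2) + (0.8)·(-3) + (-2.2)·(0) + (-0.2)·(0)) / 4 = 2/4 = 0.5
  S[X,Z] = ((-1.2)·(2.4) + (2.8)·(-1.6) + (0.8)·(-3.6) + (-2.2)·(0.4) + (-0.2)·(2.4)) / 4 = -11.6/4 = -2.9
  S[Y,Y] = ((1)·(1) + (2)·(2) + (-3)·(-3) + (0)·(0) + (0)·(0)) / 4 = 14/4 = 3.5
  S[Y,Z] = ((1)·(2.4) + (2)·(-1.6) + (-3)·(-3.6) + (0)·(0.4) + (0)·(2.4)) / 4 = 10/4 = 2.5
  S[Z,Z] = ((2.4)·(2.4) + (-1.6)·(-1.6) + (-3.6)·(-3.6) + (0.4)·(0.4) + (2.4)·(2.4)) / 4 = 27.2/4 = 6.8

S is symmetric (S[j,i] = S[i,j]). Assembling:

S = [[3.7, 0.5, -2.9],
 [0.5, 3.5, 2.5],
 [-2.9, 2.5, 6.8]]


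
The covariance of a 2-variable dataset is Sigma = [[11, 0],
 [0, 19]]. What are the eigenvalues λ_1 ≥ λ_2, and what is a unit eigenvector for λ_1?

Step 1 — characteristic polynomial of 2×2 Sigma:
  det(Sigma - λI) = λ² - trace · λ + det = 0.
  trace = 11 + 19 = 30, det = 11·19 - (0)² = 209.
Step 2 — discriminant:
  Δ = trace² - 4·det = 900 - 836 = 64.
Step 3 — eigenvalues:
  λ = (trace ± √Δ)/2 = (30 ± 8)/2,
  λ_1 = 19,  λ_2 = 11.

Step 4 — unit eigenvector for λ_1: Sigma is diagonal, so its eigenvectors are the coordinate axes. λ_1 = 19 is the diagonal entry on the second coordinate axis, hence
  v_1 = (0, 1) (||v_1|| = 1).

λ_1 = 19,  λ_2 = 11;  v_1 ≈ (0, 1)


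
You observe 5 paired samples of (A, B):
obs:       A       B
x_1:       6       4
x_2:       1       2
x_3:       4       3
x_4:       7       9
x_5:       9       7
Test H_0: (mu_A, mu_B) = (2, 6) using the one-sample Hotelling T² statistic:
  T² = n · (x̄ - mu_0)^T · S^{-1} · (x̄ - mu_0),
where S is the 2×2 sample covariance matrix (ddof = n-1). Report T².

Step 1 — sample mean vector:
  mean(A) = (6 + 1 + 4 + 7 + 9) / 5 = 27/5 = 5.4
  mean(B) = (4 + 2 + 3 + 9 + 7) / 5 = 25/5 = 5
  x̄ = (5.4, 5),  deviation x̄ - mu_0 = (5.4, 5) - (2, 6) = (3.4, -1).

Step 2 — sample covariance matrix, S[i,j] = (1/(n-1)) · Σ_k (x_{k,i} - mean_i) · (x_{k,j} - mean_j), divisor n-1 = 4:
  S[A,A] = ((0.6)·(0.6) + (-4.4)·(-4.4) + (-1.4)·(-1.4) + (1.6)·(1.6) + (3.6)·(3.6)) / 4 = 37.2/4 = 9.3
  S[A,B] = ((0.6)·(-1) + (-4.4)·(-3) + (-1.4)·(-2) + (1.6)·(4) + (3.6)·(2)) / 4 = 29/4 = 7.25
  S[B,B] = ((-1)·(-1) + (-3)·(-3) + (-2)·(-2) + (4)·(4) + (2)·(2)) / 4 = 34/4 = 8.5
  S = [[9.3, 7.25],
 [7.25, 8.5]].

Step 3 — invert S. det(S) = 9.3·8.5 - (7.25)² = 26.4875.
  S^{-1} = (1/det) · [[d, -b], [-b, a]] = [[0.3209, -0.2737],
 [-0.2737, 0.3511]].

Step 4 — quadratic form (x̄ - mu_0)^T · S^{-1} · (x̄ - mu_0):
  S^{-1} · (x̄ - mu_0) = (1.3648, -1.2817),
  (x̄ - mu_0)^T · [...] = (3.4)·(1.3648) + (-1)·(-1.2817) = 5.922.

Step 5 — scale by n: T² = 5 · 5.922 = 29.6102.

T² ≈ 29.6102


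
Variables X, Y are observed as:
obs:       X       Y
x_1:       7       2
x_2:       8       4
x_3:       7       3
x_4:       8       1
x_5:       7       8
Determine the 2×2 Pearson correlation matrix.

Step 1 — column means:
  mean(X) = (7 + 8 + 7 + 8 + 7) / 5 = 37/5 = 7.4
  mean(Y) = (2 + 4 + 3 + 1 + 8) / 5 = 18/5 = 3.6

Step 2 — sample variances and covariances s[i,j] = (1/(n-1)) · Σ_k (x_{k,i} - mean_i) · (x_{k,j} - mean_j), with n-1 = 4:
  s[X,X] = ((-0.4)·(-0.4) + (0.6)·(0.6) + (-0.4)·(-0.4) + (0.6)·(0.6) + (-0.4)·(-0.4)) / 4 = 1.2/4 = 0.3
  s[X,Y] = ((-0.4)·(-1.6) + (0.6)·(0.4) + (-0.4)·(-0.6) + (0.6)·(-2.6) + (-0.4)·(4.4)) / 4 = -2.2/4 = -0.55
  s[Y,Y] = ((-1.6)·(-1.6) + (0.4)·(0.4) + (-0.6)·(-0.6) + (-2.6)·(-2.6) + (4.4)·(4.4)) / 4 = 29.2/4 = 7.3
  Sample standard deviations s_i = √(s[i,i]):
  s(X) = √(0.3) = 0.5477
  s(Y) = √(7.3) = 2.7019

Step 3 — r_{ij} = s_{ij} / (s_i · s_j):
  r[X,X] = 1 (diagonal).
  r[X,Y] = -0.55 / (0.5477 · 2.7019) = -0.55 / 1.4799 = -0.3717
  r[Y,Y] = 1 (diagonal).

R is symmetric with unit diagonal. Assembling:

R = [[1, -0.3717],
 [-0.3717, 1]]


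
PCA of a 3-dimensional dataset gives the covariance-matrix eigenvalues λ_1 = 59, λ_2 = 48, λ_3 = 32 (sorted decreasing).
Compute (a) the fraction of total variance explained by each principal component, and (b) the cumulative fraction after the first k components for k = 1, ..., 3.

Step 1 — total variance = trace(Sigma) = Σ λ_i = 59 + 48 + 32 = 139.

Step 2 — fraction explained by component i = λ_i / Σ λ:
  PC1: 59/139 = 0.4245
  PC2: 48/139 = 0.3453
  PC3: 32/139 = 0.2302

Step 3 — cumulative fraction after k components = (λ_1 + ... + λ_k) / Σ λ:
  k = 1: 59/139 = 0.4245
  k = 2: (59 + 48)/139 = 107/139 = 0.7698
  k = 3: (59 + 48 + 32)/139 = 139/139 = 1

Summary (fraction, with percent):

explained: PC1 0.4245 (42.45%), PC2 0.3453 (34.53%), PC3 0.2302 (23.02%);  cumulative: 0.4245, 0.7698, 1


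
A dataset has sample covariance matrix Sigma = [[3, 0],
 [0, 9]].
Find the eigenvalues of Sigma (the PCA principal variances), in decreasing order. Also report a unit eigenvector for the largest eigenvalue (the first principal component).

Step 1 — characteristic polynomial of 2×2 Sigma:
  det(Sigma - λI) = λ² - trace · λ + det = 0.
  trace = 3 + 9 = 12, det = 3·9 - (0)² = 27.
Step 2 — discriminant:
  Δ = trace² - 4·det = 144 - 108 = 36.
Step 3 — eigenvalues:
  λ = (trace ± √Δ)/2 = (12 ± 6)/2,
  λ_1 = 9,  λ_2 = 3.

Step 4 — unit eigenvector for λ_1: Sigma is diagonal, so its eigenvectors are the coordinate axes. λ_1 = 9 is the diagonal entry on the second coordinate axis, hence
  v_1 = (0, 1) (||v_1|| = 1).

λ_1 = 9,  λ_2 = 3;  v_1 ≈ (0, 1)


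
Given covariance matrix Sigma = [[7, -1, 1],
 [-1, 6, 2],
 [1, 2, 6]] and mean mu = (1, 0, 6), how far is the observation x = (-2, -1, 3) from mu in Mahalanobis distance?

Step 1 — centre the observation: (x - mu) = (-3, -1, -3).

Step 2 — invert Sigma (cofactor / det for 3×3, or solve directly):
  Sigma^{-1} = [[0.1538, 0.0385, -0.0385],
 [0.0385, 0.1971, -0.0721],
 [-0.0385, -0.0721, 0.1971]].

Step 3 — form the quadratic (x - mu)^T · Sigma^{-1} · (x - mu):
  Sigma^{-1} · (x - mu) = (-0.3846, -0.0962, -0.4038).
  (x - mu)^T · [Sigma^{-1} · (x - mu)] = (-3)·(-0.3846) + (-1)·(-0.0962) + (-3)·(-0.4038) = 2.4615.

Step 4 — take square root: d = √(2.4615) ≈ 1.5689.

d(x, mu) = √(2.4615) ≈ 1.5689


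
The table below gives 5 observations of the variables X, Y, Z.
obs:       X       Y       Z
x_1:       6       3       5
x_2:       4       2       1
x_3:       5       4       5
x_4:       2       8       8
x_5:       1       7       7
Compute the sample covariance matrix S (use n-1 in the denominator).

Step 1 — column means:
  mean(X) = (6 + 4 + 5 + 2 + 1) / 5 = 18/5 = 3.6
  mean(Y) = (3 + 2 + 4 + 8 + 7) / 5 = 24/5 = 4.8
  mean(Z) = (5 + 1 + 5 + 8 + 7) / 5 = 26/5 = 5.2

Step 2 — sample covariance S[i,j] = (1/(n-1)) · Σ_k (x_{k,i} - mean_i) · (x_{k,j} - mean_j), with n-1 = 4.
  S[X,X] = ((2.4)·(2.4) + (0.4)·(0.4) + (1.4)·(1.4) + (-1.6)·(-1.6) + (-2.6)·(-2.6)) / 4 = 17.2/4 = 4.3
  S[X,Y] = ((2.4)·(-1.8) + (0.4)·(-2.8) + (1.4)·(-0.8) + (-1.6)·(3.2) + (-2.6)·(2.2)) / 4 = -17.4/4 = -4.35
  S[X,Z] = ((2.4)·(-0.2) + (0.4)·(-4.2) + (1.4)·(-0.2) + (-1.6)·(2.8) + (-2.6)·(1.8)) / 4 = -11.6/4 = -2.9
  S[Y,Y] = ((-1.8)·(-1.8) + (-2.8)·(-2.8) + (-0.8)·(-0.8) + (3.2)·(3.2) + (2.2)·(2.2)) / 4 = 26.8/4 = 6.7
  S[Y,Z] = ((-1.8)·(-0.2) + (-2.8)·(-4.2) + (-0.8)·(-0.2) + (3.2)·(2.8) + (2.2)·(1.8)) / 4 = 25.2/4 = 6.3
  S[Z,Z] = ((-0.2)·(-0.2) + (-4.2)·(-4.2) + (-0.2)·(-0.2) + (2.8)·(2.8) + (1.8)·(1.8)) / 4 = 28.8/4 = 7.2

S is symmetric (S[j,i] = S[i,j]). Assembling:

S = [[4.3, -4.35, -2.9],
 [-4.35, 6.7, 6.3],
 [-2.9, 6.3, 7.2]]


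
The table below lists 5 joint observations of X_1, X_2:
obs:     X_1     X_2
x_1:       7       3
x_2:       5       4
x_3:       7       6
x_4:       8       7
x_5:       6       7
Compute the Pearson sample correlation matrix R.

Step 1 — column means:
  mean(X_1) = (7 + 5 + 7 + 8 + 6) / 5 = 33/5 = 6.6
  mean(X_2) = (3 + 4 + 6 + 7 + 7) / 5 = 27/5 = 5.4

Step 2 — sample variances and covariances s[i,j] = (1/(n-1)) · Σ_k (x_{k,i} - mean_i) · (x_{k,j} - mean_j), with n-1 = 4:
  s[X_1,X_1] = ((0.4)·(0.4) + (-1.6)·(-1.6) + (0.4)·(0.4) + (1.4)·(1.4) + (-0.6)·(-0.6)) / 4 = 5.2/4 = 1.3
  s[X_1,X_2] = ((0.4)·(-2.4) + (-1.6)·(-1.4) + (0.4)·(0.6) + (1.4)·(1.6) + (-0.6)·(1.6)) / 4 = 2.8/4 = 0.7
  s[X_2,X_2] = ((-2.4)·(-2.4) + (-1.4)·(-1.4) + (0.6)·(0.6) + (1.6)·(1.6) + (1.6)·(1.6)) / 4 = 13.2/4 = 3.3
  Sample standard deviations s_i = √(s[i,i]):
  s(X_1) = √(1.3) = 1.1402
  s(X_2) = √(3.3) = 1.8166

Step 3 — r_{ij} = s_{ij} / (s_i · s_j):
  r[X_1,X_1] = 1 (diagonal).
  r[X_1,X_2] = 0.7 / (1.1402 · 1.8166) = 0.7 / 2.0712 = 0.338
  r[X_2,X_2] = 1 (diagonal).

R is symmetric with unit diagonal. Assembling:

R = [[1, 0.338],
 [0.338, 1]]


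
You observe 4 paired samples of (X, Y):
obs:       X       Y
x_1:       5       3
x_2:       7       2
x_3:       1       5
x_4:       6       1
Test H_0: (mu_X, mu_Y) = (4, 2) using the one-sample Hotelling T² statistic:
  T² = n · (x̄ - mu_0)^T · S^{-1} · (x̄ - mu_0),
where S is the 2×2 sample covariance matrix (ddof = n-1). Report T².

Step 1 — sample mean vector:
  mean(X) = (5 + 7 + 1 + 6) / 4 = 19/4 = 4.75
  mean(Y) = (3 + 2 + 5 + 1) / 4 = 11/4 = 2.75
  x̄ = (4.75, 2.75),  deviation x̄ - mu_0 = (4.75, 2.75) - (4, 2) = (0.75, 0.75).

Step 2 — sample covariance matrix, S[i,j] = (1/(n-1)) · Σ_k (x_{k,i} - mean_i) · (x_{k,j} - mean_j), divisor n-1 = 3:
  S[X,X] = ((0.25)·(0.25) + (2.25)·(2.25) + (-3.75)·(-3.75) + (1.25)·(1.25)) / 3 = 20.75/3 = 6.9167
  S[X,Y] = ((0.25)·(0.25) + (2.25)·(-0.75) + (-3.75)·(2.25) + (1.25)·(-1.75)) / 3 = -12.25/3 = -4.0833
  S[Y,Y] = ((0.25)·(0.25) + (-0.75)·(-0.75) + (2.25)·(2.25) + (-1.75)·(-1.75)) / 3 = 8.75/3 = 2.9167
  S = [[6.9167, -4.0833],
 [-4.0833, 2.9167]].

Step 3 — invert S. det(S) = 6.9167·2.9167 - (-4.0833)² = 3.5.
  S^{-1} = (1/det) · [[d, -b], [-b, a]] = [[0.8333, 1.1667],
 [1.1667, 1.9762]].

Step 4 — quadratic form (x̄ - mu_0)^T · S^{-1} · (x̄ - mu_0):
  S^{-1} · (x̄ - mu_0) = (1.5, 2.3571),
  (x̄ - mu_0)^T · [...] = (0.75)·(1.5) + (0.75)·(2.3571) = 2.8929.

Step 5 — scale by n: T² = 4 · 2.8929 = 11.5714.

T² ≈ 11.5714


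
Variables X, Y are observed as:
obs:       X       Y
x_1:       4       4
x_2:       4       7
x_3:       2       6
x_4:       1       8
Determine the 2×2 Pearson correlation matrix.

Step 1 — column means:
  mean(X) = (4 + 4 + 2 + 1) / 4 = 11/4 = 2.75
  mean(Y) = (4 + 7 + 6 + 8) / 4 = 25/4 = 6.25

Step 2 — sample variances and covariances s[i,j] = (1/(n-1)) · Σ_k (x_{k,i} - mean_i) · (x_{k,j} - mean_j), with n-1 = 3:
  s[X,X] = ((1.25)·(1.25) + (1.25)·(1.25) + (-0.75)·(-0.75) + (-1.75)·(-1.75)) / 3 = 6.75/3 = 2.25
  s[X,Y] = ((1.25)·(-2.25) + (1.25)·(0.75) + (-0.75)·(-0.25) + (-1.75)·(1.75)) / 3 = -4.75/3 = -1.5833
  s[Y,Y] = ((-2.25)·(-2.25) + (0.75)·(0.75) + (-0.25)·(-0.25) + (1.75)·(1.75)) / 3 = 8.75/3 = 2.9167
  Sample standard deviations s_i = √(s[i,i]):
  s(X) = √(2.25) = 1.5
  s(Y) = √(2.9167) = 1.7078

Step 3 — r_{ij} = s_{ij} / (s_i · s_j):
  r[X,X] = 1 (diagonal).
  r[X,Y] = -1.5833 / (1.5 · 1.7078) = -1.5833 / 2.5617 = -0.6181
  r[Y,Y] = 1 (diagonal).

R is symmetric with unit diagonal. Assembling:

R = [[1, -0.6181],
 [-0.6181, 1]]


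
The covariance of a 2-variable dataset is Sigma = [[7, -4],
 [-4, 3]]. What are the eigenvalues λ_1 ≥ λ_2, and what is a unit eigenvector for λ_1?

Step 1 — characteristic polynomial of 2×2 Sigma:
  det(Sigma - λI) = λ² - trace · λ + det = 0.
  trace = 7 + 3 = 10, det = 7·3 - (-4)² = 5.
Step 2 — discriminant:
  Δ = trace² - 4·det = 100 - 20 = 80.
Step 3 — eigenvalues:
  λ = (trace ± √Δ)/2 = (10 ± 8.9443)/2,
  λ_1 = 9.4721,  λ_2 = 0.5279.

Step 4 — unit eigenvector for λ_1: solve (Sigma - λ_1 I)v = 0. First row:
  (7 - 9.4721)·v_x + (-4)·v_y = 0, i.e. (-2.4721)·v_x + (-4)·v_y = 0,
  so v ∝ (b, λ_1 - a) = (-4, 2.4721); multiply by -1 so the first entry is positive: u = (4, -2.4721).
  ||u|| = √((4)² + (-2.4721)²) = √(22.1115) ≈ 4.7023,
  v_1 = u/||u|| ≈ (0.8507, -0.5257) (||v_1|| = 1).

λ_1 = 9.4721,  λ_2 = 0.5279;  v_1 ≈ (0.8507, -0.5257)


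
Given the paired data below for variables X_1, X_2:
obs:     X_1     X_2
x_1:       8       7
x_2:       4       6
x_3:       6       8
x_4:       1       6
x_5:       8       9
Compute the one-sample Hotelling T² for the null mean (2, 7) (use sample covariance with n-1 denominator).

Step 1 — sample mean vector:
  mean(X_1) = (8 + 4 + 6 + 1 + 8) / 5 = 27/5 = 5.4
  mean(X_2) = (7 + 6 + 8 + 6 + 9) / 5 = 36/5 = 7.2
  x̄ = (5.4, 7.2),  deviation x̄ - mu_0 = (5.4, 7.2) - (2, 7) = (3.4, 0.2).

Step 2 — sample covariance matrix, S[i,j] = (1/(n-1)) · Σ_k (x_{k,i} - mean_i) · (x_{k,j} - mean_j), divisor n-1 = 4:
  S[X_1,X_1] = ((2.6)·(2.6) + (-1.4)·(-1.4) + (0.6)·(0.6) + (-4.4)·(-4.4) + (2.6)·(2.6)) / 4 = 35.2/4 = 8.8
  S[X_1,X_2] = ((2.6)·(-0.2) + (-1.4)·(-1.2) + (0.6)·(0.8) + (-4.4)·(-1.2) + (2.6)·(1.8)) / 4 = 11.6/4 = 2.9
  S[X_2,X_2] = ((-0.2)·(-0.2) + (-1.2)·(-1.2) + (0.8)·(0.8) + (-1.2)·(-1.2) + (1.8)·(1.8)) / 4 = 6.8/4 = 1.7
  S = [[8.8, 2.9],
 [2.9, 1.7]].

Step 3 — invert S. det(S) = 8.8·1.7 - (2.9)² = 6.55.
  S^{-1} = (1/det) · [[d, -b], [-b, a]] = [[0.2595, -0.4427],
 [-0.4427, 1.3435]].

Step 4 — quadratic form (x̄ - mu_0)^T · S^{-1} · (x̄ - mu_0):
  S^{-1} · (x̄ - mu_0) = (0.7939, -1.2366),
  (x̄ - mu_0)^T · [...] = (3.4)·(0.7939) + (0.2)·(-1.2366) = 2.4519.

Step 5 — scale by n: T² = 5 · 2.4519 = 12.2595.

T² ≈ 12.2595


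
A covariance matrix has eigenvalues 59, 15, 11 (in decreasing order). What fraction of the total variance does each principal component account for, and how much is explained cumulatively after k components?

Step 1 — total variance = trace(Sigma) = Σ λ_i = 59 + 15 + 11 = 85.

Step 2 — fraction explained by component i = λ_i / Σ λ:
  PC1: 59/85 = 0.6941
  PC2: 15/85 = 0.1765
  PC3: 11/85 = 0.1294

Step 3 — cumulative fraction after k components = (λ_1 + ... + λ_k) / Σ λ:
  k = 1: 59/85 = 0.6941
  k = 2: (59 + 15)/85 = 74/85 = 0.8706
  k = 3: (59 + 15 + 11)/85 = 85/85 = 1

Summary (fraction, with percent):

explained: PC1 0.6941 (69.41%), PC2 0.1765 (17.65%), PC3 0.1294 (12.94%);  cumulative: 0.6941, 0.8706, 1


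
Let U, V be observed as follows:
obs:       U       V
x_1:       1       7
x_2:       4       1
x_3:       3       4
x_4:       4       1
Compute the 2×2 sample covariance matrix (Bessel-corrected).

Step 1 — column means:
  mean(U) = (1 + 4 + 3 + 4) / 4 = 12/4 = 3
  mean(V) = (7 + 1 + 4 + 1) / 4 = 13/4 = 3.25

Step 2 — sample covariance S[i,j] = (1/(n-1)) · Σ_k (x_{k,i} - mean_i) · (x_{k,j} - mean_j), with n-1 = 3.
  S[U,U] = ((-2)·(-2) + (1)·(1) + (0)·(0) + (1)·(1)) / 3 = 6/3 = 2
  S[U,V] = ((-2)·(3.75) + (1)·(-2.25) + (0)·(0.75) + (1)·(-2.25)) / 3 = -12/3 = -4
  S[V,V] = ((3.75)·(3.75) + (-2.25)·(-2.25) + (0.75)·(0.75) + (-2.25)·(-2.25)) / 3 = 24.75/3 = 8.25

S is symmetric (S[j,i] = S[i,j]). Assembling:

S = [[2, -4],
 [-4, 8.25]]


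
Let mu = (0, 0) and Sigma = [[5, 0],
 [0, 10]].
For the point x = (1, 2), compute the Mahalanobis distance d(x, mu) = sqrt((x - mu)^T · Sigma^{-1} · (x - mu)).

Step 1 — centre the observation: (x - mu) = (1, 2).

Step 2 — invert Sigma. det(Sigma) = 5·10 - (0)² = 50.
  Sigma^{-1} = (1/det) · [[d, -b], [-b, a]] = [[0.2, 0],
 [0, 0.1]].

Step 3 — form the quadratic (x - mu)^T · Sigma^{-1} · (x - mu):
  Sigma^{-1} · (x - mu) = (0.2, 0.2).
  (x - mu)^T · [Sigma^{-1} · (x - mu)] = (1)·(0.2) + (2)·(0.2) = 0.6.

Step 4 — take square root: d = √(0.6) ≈ 0.7746.

d(x, mu) = √(0.6) ≈ 0.7746


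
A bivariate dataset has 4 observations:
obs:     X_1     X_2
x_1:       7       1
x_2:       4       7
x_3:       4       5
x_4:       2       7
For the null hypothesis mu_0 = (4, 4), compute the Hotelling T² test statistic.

Step 1 — sample mean vector:
  mean(X_1) = (7 + 4 + 4 + 2) / 4 = 17/4 = 4.25
  mean(X_2) = (1 + 7 + 5 + 7) / 4 = 20/4 = 5
  x̄ = (4.25, 5),  deviation x̄ - mu_0 = (4.25, 5) - (4, 4) = (0.25, 1).

Step 2 — sample covariance matrix, S[i,j] = (1/(n-1)) · Σ_k (x_{k,i} - mean_i) · (x_{k,j} - mean_j), divisor n-1 = 3:
  S[X_1,X_1] = ((2.75)·(2.75) + (-0.25)·(-0.25) + (-0.25)·(-0.25) + (-2.25)·(-2.25)) / 3 = 12.75/3 = 4.25
  S[X_1,X_2] = ((2.75)·(-4) + (-0.25)·(2) + (-0.25)·(0) + (-2.25)·(2)) / 3 = -16/3 = -5.3333
  S[X_2,X_2] = ((-4)·(-4) + (2)·(2) + (0)·(0) + (2)·(2)) / 3 = 24/3 = 8
  S = [[4.25, -5.3333],
 [-5.3333, 8]].

Step 3 — invert S. det(S) = 4.25·8 - (-5.3333)² = 5.5556.
  S^{-1} = (1/det) · [[d, -b], [-b, a]] = [[1.44, 0.96],
 [0.96, 0.765]].

Step 4 — quadratic form (x̄ - mu_0)^T · S^{-1} · (x̄ - mu_0):
  S^{-1} · (x̄ - mu_0) = (1.32, 1.005),
  (x̄ - mu_0)^T · [...] = (0.25)·(1.32) + (1)·(1.005) = 1.335.

Step 5 — scale by n: T² = 4 · 1.335 = 5.34.

T² ≈ 5.34
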